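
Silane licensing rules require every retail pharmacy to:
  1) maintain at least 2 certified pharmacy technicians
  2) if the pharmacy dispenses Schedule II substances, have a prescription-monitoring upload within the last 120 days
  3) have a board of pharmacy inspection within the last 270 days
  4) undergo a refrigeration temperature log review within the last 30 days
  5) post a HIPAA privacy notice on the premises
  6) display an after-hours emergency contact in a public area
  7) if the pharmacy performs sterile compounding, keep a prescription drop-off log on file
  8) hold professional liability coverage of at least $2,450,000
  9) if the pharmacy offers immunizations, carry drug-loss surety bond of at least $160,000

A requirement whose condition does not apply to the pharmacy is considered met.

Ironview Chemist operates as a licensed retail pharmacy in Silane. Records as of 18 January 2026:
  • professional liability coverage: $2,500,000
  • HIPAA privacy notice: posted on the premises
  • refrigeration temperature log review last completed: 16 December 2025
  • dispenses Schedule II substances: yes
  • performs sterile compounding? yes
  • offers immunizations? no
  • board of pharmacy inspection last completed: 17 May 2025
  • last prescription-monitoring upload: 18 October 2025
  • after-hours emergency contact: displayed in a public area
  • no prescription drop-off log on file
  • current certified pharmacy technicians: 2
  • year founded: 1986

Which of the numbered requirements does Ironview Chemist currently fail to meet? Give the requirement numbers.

4, 7

1. certified pharmacy technicians 2 ≥ 2 → met
2. condition 'dispenses Schedule II substances' holds; prescription-monitoring upload 92 days ago vs limit 120 → met
3. board of pharmacy inspection 246 days ago vs limit 270 → met
4. refrigeration temperature log review 33 days ago vs limit 30 → not met
5. HIPAA privacy notice present → met
6. after-hours emergency contact present → met
7. condition 'performs sterile compounding' holds; prescription drop-off log absent → not met
8. professional liability coverage $2,500,000 ≥ $2,450,000 → met
9. condition 'offers immunizations' does not hold → requirement n/a → met
Not met: 4, 7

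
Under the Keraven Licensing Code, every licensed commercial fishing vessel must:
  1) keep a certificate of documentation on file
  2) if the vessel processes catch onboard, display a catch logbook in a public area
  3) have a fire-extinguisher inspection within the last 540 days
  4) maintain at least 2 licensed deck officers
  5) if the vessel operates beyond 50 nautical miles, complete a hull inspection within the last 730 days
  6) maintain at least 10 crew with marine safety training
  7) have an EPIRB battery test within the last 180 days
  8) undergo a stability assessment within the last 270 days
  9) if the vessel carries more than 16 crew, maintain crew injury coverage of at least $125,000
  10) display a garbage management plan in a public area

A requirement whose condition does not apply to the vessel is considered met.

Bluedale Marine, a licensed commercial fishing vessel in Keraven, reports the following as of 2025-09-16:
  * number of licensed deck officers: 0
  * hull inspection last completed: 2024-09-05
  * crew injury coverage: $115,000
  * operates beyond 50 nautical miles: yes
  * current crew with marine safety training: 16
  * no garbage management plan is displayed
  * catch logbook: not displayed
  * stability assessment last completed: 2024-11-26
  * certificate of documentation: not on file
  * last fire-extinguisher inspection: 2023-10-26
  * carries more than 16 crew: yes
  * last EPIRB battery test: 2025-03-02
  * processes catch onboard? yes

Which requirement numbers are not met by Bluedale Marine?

1, 2, 3, 4, 7, 8, 9, 10

1. certificate of documentation absent → not met
2. condition 'processes catch onboard' holds; catch logbook absent → not met
3. fire-extinguisher inspection 691 days ago vs limit 540 → not met
4. licensed deck officers 0 < 2 → not met
5. condition 'operates beyond 50 nautical miles' holds; hull inspection 376 days ago vs limit 730 → met
6. crew with marine safety training 16 ≥ 10 → met
7. EPIRB battery test 198 days ago vs limit 180 → not met
8. stability assessment 294 days ago vs limit 270 → not met
9. condition 'carries more than 16 crew' holds; crew injury coverage $115,000 < $125,000 → not met
10. garbage management plan absent → not met
Not met: 1, 2, 3, 4, 7, 8, 9, 10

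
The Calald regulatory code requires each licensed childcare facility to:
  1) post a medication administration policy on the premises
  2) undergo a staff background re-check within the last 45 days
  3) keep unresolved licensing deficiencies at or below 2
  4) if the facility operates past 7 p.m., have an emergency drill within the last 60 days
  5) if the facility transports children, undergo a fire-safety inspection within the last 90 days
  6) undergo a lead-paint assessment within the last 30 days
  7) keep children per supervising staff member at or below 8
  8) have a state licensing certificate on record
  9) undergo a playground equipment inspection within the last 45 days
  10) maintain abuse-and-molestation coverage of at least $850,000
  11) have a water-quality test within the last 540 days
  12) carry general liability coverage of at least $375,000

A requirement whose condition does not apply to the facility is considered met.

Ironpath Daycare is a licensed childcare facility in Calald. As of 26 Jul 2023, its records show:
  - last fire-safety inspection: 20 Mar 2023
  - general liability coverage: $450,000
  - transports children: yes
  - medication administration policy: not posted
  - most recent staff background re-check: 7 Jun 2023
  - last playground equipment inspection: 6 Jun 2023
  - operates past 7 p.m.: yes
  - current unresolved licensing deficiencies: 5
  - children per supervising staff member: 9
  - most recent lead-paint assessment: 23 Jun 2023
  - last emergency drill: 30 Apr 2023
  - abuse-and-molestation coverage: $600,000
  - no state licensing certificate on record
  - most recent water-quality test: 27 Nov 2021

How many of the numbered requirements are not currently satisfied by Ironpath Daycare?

1. medication administration policy absent → not met
2. staff background re-check 49 days ago vs limit 45 → not met
3. unresolved licensing deficiencies 5 > 2 → not met
4. condition 'operates past 7 p.m.' holds; emergency drill 87 days ago vs limit 60 → not met
5. condition 'transports children' holds; fire-safety inspection 128 days ago vs limit 90 → not met
6. lead-paint assessment 33 days ago vs limit 30 → not met
7. children per supervising staff member 9 > 8 → not met
8. state licensing certificate absent → not met
9. playground equipment inspection 50 days ago vs limit 45 → not met
10. abuse-and-molestation coverage $600,000 < $850,000 → not met
11. water-quality test 606 days ago vs limit 540 → not met
12. general liability coverage $450,000 ≥ $375,000 → met
Not met: 11 of 12

11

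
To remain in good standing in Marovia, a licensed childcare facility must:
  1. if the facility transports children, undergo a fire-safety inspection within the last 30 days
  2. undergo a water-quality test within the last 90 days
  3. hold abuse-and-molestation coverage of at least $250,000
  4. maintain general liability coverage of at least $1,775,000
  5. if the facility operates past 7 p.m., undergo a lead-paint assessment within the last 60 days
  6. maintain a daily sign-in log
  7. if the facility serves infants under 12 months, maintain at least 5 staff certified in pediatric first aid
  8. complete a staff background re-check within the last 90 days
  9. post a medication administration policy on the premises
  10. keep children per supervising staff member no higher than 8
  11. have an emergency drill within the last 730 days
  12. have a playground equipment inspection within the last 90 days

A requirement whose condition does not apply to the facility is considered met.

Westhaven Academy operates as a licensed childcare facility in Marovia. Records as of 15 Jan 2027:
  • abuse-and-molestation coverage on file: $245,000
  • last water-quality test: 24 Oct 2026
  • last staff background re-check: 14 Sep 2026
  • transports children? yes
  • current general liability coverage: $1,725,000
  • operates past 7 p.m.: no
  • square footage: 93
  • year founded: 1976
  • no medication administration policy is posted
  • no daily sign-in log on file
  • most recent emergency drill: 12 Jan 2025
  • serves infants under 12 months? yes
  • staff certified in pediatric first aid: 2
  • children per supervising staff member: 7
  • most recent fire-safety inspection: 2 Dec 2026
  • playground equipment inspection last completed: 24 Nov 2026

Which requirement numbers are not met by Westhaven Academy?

1. condition 'transports children' holds; fire-safety inspection 44 days ago vs limit 30 → not met
2. water-quality test 83 days ago vs limit 90 → met
3. abuse-and-molestation coverage $245,000 < $250,000 → not met
4. general liability coverage $1,725,000 < $1,775,000 → not met
5. condition 'operates past 7 p.m.' does not hold → requirement n/a → met
6. daily sign-in log absent → not met
7. condition 'serves infants under 12 months' holds; staff certified in pediatric first aid 2 < 5 → not met
8. staff background re-check 123 days ago vs limit 90 → not met
9. medication administration policy absent → not met
10. children per supervising staff member 7 ≤ 8 → met
11. emergency drill 733 days ago vs limit 730 → not met
12. playground equipment inspection 52 days ago vs limit 90 → met
Not met: 1, 3, 4, 6, 7, 8, 9, 11

1, 3, 4, 6, 7, 8, 9, 11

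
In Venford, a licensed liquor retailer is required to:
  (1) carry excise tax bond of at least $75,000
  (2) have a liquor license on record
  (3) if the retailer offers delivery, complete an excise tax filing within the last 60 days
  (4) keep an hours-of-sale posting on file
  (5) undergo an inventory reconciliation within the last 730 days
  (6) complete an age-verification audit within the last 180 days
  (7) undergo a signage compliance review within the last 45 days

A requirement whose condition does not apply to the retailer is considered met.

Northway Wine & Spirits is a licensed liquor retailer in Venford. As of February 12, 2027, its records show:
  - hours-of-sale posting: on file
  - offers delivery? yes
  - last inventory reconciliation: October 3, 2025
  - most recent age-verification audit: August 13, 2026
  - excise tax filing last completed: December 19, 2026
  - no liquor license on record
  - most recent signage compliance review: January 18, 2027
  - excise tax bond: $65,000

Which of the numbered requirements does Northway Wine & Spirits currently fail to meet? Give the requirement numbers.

1, 2, 6

1. excise tax bond $65,000 < $75,000 → not met
2. liquor license absent → not met
3. condition 'offers delivery' holds; excise tax filing 55 days ago vs limit 60 → met
4. hours-of-sale posting present → met
5. inventory reconciliation 497 days ago vs limit 730 → met
6. age-verification audit 183 days ago vs limit 180 → not met
7. signage compliance review 25 days ago vs limit 45 → met
Not met: 1, 2, 6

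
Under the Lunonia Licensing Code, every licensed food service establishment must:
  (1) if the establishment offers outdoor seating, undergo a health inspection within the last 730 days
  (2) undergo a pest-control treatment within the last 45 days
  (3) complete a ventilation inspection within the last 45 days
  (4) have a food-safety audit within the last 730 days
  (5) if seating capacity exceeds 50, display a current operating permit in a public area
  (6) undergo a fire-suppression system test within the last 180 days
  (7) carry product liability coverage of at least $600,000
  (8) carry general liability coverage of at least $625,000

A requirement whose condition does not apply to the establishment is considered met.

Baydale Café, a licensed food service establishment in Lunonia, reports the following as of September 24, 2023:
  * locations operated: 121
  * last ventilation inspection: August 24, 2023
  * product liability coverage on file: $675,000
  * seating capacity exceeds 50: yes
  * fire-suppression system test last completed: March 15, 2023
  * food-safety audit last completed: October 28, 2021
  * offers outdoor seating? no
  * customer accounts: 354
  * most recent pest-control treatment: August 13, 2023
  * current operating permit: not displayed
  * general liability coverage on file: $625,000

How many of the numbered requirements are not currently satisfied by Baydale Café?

1. condition 'offers outdoor seating' does not hold → requirement n/a → met
2. pest-control treatment 42 days ago vs limit 45 → met
3. ventilation inspection 31 days ago vs limit 45 → met
4. food-safety audit 696 days ago vs limit 730 → met
5. condition 'seating capacity exceeds 50' holds; current operating permit absent → not met
6. fire-suppression system test 193 days ago vs limit 180 → not met
7. product liability coverage $675,000 ≥ $600,000 → met
8. general liability coverage $625,000 ≥ $625,000 → met
Not met: 2 of 8

2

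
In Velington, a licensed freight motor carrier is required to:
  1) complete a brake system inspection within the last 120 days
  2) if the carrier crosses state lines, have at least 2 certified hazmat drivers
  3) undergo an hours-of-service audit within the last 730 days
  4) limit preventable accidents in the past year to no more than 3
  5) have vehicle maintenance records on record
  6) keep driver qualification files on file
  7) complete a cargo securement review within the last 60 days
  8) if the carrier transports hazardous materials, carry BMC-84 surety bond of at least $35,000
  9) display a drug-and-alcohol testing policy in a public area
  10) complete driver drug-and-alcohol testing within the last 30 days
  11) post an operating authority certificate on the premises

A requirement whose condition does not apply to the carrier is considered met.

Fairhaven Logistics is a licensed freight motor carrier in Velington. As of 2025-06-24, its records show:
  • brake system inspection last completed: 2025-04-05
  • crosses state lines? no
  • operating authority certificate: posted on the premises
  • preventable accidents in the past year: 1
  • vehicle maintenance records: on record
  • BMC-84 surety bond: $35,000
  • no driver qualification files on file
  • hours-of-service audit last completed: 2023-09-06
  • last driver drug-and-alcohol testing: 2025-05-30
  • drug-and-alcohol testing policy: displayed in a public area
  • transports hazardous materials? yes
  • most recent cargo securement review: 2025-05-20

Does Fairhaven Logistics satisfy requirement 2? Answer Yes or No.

2. condition 'crosses state lines' does not hold → requirement n/a → met

Yes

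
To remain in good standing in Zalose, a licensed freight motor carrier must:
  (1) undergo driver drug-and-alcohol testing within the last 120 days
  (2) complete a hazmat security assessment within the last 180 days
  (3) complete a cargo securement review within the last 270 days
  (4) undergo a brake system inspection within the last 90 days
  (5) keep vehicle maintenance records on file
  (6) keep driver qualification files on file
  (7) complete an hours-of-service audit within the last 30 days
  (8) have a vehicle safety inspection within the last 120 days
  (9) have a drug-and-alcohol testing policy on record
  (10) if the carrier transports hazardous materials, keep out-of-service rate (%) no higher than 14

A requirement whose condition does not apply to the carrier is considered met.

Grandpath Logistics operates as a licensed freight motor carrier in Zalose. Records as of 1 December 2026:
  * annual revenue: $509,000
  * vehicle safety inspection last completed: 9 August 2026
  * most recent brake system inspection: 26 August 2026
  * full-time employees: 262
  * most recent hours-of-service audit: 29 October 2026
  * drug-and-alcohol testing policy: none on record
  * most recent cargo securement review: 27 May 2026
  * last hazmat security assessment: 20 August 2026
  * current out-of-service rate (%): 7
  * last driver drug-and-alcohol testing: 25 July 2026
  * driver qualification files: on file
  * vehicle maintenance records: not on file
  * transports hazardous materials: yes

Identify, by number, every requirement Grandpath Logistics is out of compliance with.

1, 4, 5, 7, 9

1. driver drug-and-alcohol testing 129 days ago vs limit 120 → not met
2. hazmat security assessment 103 days ago vs limit 180 → met
3. cargo securement review 188 days ago vs limit 270 → met
4. brake system inspection 97 days ago vs limit 90 → not met
5. vehicle maintenance records absent → not met
6. driver qualification files present → met
7. hours-of-service audit 33 days ago vs limit 30 → not met
8. vehicle safety inspection 114 days ago vs limit 120 → met
9. drug-and-alcohol testing policy absent → not met
10. condition 'transports hazardous materials' holds; out-of-service rate (%) 7 ≤ 14 → met
Not met: 1, 4, 5, 7, 9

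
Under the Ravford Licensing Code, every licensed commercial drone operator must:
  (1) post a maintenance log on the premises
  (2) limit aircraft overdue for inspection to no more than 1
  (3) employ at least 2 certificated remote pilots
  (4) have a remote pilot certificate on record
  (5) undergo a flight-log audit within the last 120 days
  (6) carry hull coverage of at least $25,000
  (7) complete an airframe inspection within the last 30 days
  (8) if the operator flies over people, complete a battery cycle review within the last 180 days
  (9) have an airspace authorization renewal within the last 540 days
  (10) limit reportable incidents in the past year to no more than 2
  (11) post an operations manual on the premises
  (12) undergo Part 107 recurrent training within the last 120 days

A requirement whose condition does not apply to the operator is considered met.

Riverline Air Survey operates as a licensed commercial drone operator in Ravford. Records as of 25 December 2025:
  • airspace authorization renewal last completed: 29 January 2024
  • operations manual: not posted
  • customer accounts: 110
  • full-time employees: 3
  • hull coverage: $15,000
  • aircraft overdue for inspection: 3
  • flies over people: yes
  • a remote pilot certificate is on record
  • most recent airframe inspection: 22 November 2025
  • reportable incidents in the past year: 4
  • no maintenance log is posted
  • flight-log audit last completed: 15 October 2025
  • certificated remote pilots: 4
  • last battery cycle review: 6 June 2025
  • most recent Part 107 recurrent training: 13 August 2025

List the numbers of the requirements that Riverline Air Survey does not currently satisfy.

1, 2, 6, 7, 8, 9, 10, 11, 12

1. maintenance log absent → not met
2. aircraft overdue for inspection 3 > 1 → not met
3. certificated remote pilots 4 ≥ 2 → met
4. remote pilot certificate present → met
5. flight-log audit 71 days ago vs limit 120 → met
6. hull coverage $15,000 < $25,000 → not met
7. airframe inspection 33 days ago vs limit 30 → not met
8. condition 'flies over people' holds; battery cycle review 202 days ago vs limit 180 → not met
9. airspace authorization renewal 696 days ago vs limit 540 → not met
10. reportable incidents in the past year 4 > 2 → not met
11. operations manual absent → not met
12. Part 107 recurrent training 134 days ago vs limit 120 → not met
Not met: 1, 2, 6, 7, 8, 9, 10, 11, 12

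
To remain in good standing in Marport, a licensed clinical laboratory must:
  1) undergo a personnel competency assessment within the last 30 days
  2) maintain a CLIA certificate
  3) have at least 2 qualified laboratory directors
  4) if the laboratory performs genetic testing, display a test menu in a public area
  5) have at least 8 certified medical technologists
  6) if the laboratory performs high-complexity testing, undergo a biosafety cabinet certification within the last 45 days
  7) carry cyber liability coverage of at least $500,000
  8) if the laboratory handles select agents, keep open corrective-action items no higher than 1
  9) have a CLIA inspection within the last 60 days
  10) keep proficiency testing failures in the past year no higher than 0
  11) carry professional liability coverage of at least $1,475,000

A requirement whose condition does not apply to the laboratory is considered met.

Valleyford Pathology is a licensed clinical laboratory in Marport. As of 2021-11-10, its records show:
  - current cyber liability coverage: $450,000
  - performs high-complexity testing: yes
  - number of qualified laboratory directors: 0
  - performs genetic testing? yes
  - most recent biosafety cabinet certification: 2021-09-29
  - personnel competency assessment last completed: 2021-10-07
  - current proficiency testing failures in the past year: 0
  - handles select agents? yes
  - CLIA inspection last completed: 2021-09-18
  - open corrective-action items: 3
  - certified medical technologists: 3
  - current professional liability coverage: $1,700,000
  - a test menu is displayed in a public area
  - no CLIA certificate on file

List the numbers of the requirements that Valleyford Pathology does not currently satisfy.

1. personnel competency assessment 34 days ago vs limit 30 → not met
2. CLIA certificate absent → not met
3. qualified laboratory directors 0 < 2 → not met
4. condition 'performs genetic testing' holds; test menu present → met
5. certified medical technologists 3 < 8 → not met
6. condition 'performs high-complexity testing' holds; biosafety cabinet certification 42 days ago vs limit 45 → met
7. cyber liability coverage $450,000 < $500,000 → not met
8. condition 'handles select agents' holds; open corrective-action items 3 > 1 → not met
9. CLIA inspection 53 days ago vs limit 60 → met
10. proficiency testing failures in the past year 0 ≤ 0 → met
11. professional liability coverage $1,700,000 ≥ $1,475,000 → met
Not met: 1, 2, 3, 5, 7, 8

1, 2, 3, 5, 7, 8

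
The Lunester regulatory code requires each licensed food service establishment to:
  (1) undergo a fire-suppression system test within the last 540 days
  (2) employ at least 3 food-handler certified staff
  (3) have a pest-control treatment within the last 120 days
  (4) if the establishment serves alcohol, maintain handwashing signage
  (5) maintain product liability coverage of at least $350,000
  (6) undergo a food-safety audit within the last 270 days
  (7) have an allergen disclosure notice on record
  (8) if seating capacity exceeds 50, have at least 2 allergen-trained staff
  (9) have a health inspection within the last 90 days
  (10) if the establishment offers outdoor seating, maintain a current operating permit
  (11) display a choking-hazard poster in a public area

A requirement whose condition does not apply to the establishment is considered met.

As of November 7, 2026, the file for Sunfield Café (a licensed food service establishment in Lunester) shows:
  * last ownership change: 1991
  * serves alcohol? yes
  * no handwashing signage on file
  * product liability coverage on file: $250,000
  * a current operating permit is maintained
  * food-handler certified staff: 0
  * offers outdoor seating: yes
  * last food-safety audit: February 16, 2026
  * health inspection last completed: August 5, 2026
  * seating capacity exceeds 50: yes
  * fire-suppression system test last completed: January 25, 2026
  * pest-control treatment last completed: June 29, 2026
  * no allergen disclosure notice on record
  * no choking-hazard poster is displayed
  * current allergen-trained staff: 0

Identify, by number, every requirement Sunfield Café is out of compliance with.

1. fire-suppression system test 286 days ago vs limit 540 → met
2. food-handler certified staff 0 < 3 → not met
3. pest-control treatment 131 days ago vs limit 120 → not met
4. condition 'serves alcohol' holds; handwashing signage absent → not met
5. product liability coverage $250,000 < $350,000 → not met
6. food-safety audit 264 days ago vs limit 270 → met
7. allergen disclosure notice absent → not met
8. condition 'seating capacity exceeds 50' holds; allergen-trained staff 0 < 2 → not met
9. health inspection 94 days ago vs limit 90 → not met
10. condition 'offers outdoor seating' holds; current operating permit present → met
11. choking-hazard poster absent → not met
Not met: 2, 3, 4, 5, 7, 8, 9, 11

2, 3, 4, 5, 7, 8, 9, 11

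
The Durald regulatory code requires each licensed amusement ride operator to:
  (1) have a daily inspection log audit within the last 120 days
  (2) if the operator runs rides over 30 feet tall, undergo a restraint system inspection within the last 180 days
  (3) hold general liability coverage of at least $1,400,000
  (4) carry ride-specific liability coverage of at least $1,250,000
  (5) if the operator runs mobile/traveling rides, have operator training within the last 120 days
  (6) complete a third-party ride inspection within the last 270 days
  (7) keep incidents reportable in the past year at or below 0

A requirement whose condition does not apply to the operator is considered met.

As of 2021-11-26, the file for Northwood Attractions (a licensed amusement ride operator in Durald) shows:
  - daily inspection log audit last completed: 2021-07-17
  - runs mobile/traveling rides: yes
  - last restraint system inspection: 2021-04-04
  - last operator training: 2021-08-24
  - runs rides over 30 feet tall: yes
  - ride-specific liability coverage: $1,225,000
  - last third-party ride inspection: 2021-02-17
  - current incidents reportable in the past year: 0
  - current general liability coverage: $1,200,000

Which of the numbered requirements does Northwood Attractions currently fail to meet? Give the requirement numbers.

1, 2, 3, 4, 6

1. daily inspection log audit 132 days ago vs limit 120 → not met
2. condition 'runs rides over 30 feet tall' holds; restraint system inspection 236 days ago vs limit 180 → not met
3. general liability coverage $1,200,000 < $1,400,000 → not met
4. ride-specific liability coverage $1,225,000 < $1,250,000 → not met
5. condition 'runs mobile/traveling rides' holds; operator training 94 days ago vs limit 120 → met
6. third-party ride inspection 282 days ago vs limit 270 → not met
7. incidents reportable in the past year 0 ≤ 0 → met
Not met: 1, 2, 3, 4, 6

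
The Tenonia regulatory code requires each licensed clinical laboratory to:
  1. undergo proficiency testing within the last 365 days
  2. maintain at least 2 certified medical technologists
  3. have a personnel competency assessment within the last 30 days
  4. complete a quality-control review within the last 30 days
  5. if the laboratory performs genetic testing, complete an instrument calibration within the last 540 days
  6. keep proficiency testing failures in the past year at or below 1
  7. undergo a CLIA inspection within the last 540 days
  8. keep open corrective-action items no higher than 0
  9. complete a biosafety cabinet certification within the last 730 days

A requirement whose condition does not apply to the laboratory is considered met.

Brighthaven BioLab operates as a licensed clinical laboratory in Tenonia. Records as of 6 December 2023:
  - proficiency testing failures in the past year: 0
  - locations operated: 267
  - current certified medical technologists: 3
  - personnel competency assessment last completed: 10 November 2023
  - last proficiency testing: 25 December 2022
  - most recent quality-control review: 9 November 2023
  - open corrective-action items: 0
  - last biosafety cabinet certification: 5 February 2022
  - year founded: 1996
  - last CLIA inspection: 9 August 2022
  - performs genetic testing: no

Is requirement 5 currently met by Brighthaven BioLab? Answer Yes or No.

5. condition 'performs genetic testing' does not hold → requirement n/a → met

Yes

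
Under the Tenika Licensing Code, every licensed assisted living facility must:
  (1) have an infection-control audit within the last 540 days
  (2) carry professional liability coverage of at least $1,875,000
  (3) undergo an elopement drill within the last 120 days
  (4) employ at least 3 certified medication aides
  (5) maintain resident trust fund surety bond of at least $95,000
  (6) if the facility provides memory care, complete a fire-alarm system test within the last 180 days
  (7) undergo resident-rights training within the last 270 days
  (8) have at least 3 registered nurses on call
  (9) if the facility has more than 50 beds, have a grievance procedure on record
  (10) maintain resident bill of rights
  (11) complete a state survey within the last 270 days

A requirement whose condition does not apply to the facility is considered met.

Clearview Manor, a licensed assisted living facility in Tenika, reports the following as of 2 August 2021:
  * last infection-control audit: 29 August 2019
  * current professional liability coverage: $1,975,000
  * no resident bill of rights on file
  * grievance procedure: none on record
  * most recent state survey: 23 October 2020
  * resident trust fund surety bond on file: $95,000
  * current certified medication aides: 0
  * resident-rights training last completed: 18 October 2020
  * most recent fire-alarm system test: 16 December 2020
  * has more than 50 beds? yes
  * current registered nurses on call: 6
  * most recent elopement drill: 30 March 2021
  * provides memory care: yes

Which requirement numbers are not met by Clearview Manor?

1, 3, 4, 6, 7, 9, 10, 11

1. infection-control audit 704 days ago vs limit 540 → not met
2. professional liability coverage $1,975,000 ≥ $1,875,000 → met
3. elopement drill 125 days ago vs limit 120 → not met
4. certified medication aides 0 < 3 → not met
5. resident trust fund surety bond $95,000 ≥ $95,000 → met
6. condition 'provides memory care' holds; fire-alarm system test 229 days ago vs limit 180 → not met
7. resident-rights training 288 days ago vs limit 270 → not met
8. registered nurses on call 6 ≥ 3 → met
9. condition 'has more than 50 beds' holds; grievance procedure absent → not met
10. resident bill of rights absent → not met
11. state survey 283 days ago vs limit 270 → not met
Not met: 1, 3, 4, 6, 7, 9, 10, 11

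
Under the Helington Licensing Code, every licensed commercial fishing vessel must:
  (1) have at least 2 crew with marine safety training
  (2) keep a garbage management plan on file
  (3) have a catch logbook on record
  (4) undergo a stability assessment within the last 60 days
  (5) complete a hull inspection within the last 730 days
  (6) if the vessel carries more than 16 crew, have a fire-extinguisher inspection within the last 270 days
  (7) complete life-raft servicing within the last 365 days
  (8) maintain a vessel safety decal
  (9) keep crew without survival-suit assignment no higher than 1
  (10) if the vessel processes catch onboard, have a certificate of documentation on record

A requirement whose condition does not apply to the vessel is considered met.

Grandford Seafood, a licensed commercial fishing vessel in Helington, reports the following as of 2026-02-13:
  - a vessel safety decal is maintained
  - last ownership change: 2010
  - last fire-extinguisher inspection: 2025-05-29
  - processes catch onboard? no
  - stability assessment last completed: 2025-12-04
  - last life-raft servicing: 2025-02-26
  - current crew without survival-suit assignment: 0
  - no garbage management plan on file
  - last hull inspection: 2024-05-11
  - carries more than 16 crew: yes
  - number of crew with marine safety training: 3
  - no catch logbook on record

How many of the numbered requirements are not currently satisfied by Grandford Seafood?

1. crew with marine safety training 3 ≥ 2 → met
2. garbage management plan absent → not met
3. catch logbook absent → not met
4. stability assessment 71 days ago vs limit 60 → not met
5. hull inspection 643 days ago vs limit 730 → met
6. condition 'carries more than 16 crew' holds; fire-extinguisher inspection 260 days ago vs limit 270 → met
7. life-raft servicing 352 days ago vs limit 365 → met
8. vessel safety decal present → met
9. crew without survival-suit assignment 0 ≤ 1 → met
10. condition 'processes catch onboard' does not hold → requirement n/a → met
Not met: 3 of 10

3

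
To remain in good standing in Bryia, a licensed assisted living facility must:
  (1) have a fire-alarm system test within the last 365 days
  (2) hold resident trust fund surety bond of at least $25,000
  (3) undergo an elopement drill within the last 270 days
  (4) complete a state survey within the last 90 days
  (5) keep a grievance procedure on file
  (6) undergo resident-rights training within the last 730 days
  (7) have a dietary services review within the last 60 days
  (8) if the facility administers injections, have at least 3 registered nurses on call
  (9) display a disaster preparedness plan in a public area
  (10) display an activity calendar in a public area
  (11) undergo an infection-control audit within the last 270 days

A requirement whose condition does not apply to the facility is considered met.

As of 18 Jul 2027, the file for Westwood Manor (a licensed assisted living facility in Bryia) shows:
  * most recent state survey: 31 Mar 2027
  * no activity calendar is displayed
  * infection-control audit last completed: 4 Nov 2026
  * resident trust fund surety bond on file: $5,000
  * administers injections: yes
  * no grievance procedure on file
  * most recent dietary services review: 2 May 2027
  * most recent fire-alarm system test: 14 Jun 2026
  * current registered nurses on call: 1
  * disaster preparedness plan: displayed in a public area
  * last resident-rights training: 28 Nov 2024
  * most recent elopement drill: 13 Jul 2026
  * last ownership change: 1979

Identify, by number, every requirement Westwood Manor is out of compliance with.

1. fire-alarm system test 399 days ago vs limit 365 → not met
2. resident trust fund surety bond $5,000 < $25,000 → not met
3. elopement drill 370 days ago vs limit 270 → not met
4. state survey 109 days ago vs limit 90 → not met
5. grievance procedure absent → not met
6. resident-rights training 962 days ago vs limit 730 → not met
7. dietary services review 77 days ago vs limit 60 → not met
8. condition 'administers injections' holds; registered nurses on call 1 < 3 → not met
9. disaster preparedness plan present → met
10. activity calendar absent → not met
11. infection-control audit 256 days ago vs limit 270 → met
Not met: 1, 2, 3, 4, 5, 6, 7, 8, 10

1, 2, 3, 4, 5, 6, 7, 8, 10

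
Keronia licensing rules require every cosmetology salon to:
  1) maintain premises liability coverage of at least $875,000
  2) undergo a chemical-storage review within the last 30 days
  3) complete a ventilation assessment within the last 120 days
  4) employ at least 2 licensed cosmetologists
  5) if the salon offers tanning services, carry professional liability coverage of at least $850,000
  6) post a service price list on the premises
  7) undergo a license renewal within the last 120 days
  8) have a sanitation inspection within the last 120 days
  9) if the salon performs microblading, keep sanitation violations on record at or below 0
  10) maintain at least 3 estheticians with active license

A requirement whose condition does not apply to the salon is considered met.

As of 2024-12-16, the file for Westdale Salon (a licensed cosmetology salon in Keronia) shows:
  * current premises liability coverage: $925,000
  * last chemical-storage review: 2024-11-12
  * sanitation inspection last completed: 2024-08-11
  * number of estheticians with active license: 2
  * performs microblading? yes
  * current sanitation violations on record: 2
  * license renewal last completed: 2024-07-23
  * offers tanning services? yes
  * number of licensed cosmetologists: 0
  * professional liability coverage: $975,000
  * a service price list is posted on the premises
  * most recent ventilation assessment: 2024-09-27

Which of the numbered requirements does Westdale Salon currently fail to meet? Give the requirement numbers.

1. premises liability coverage $925,000 ≥ $875,000 → met
2. chemical-storage review 34 days ago vs limit 30 → not met
3. ventilation assessment 80 days ago vs limit 120 → met
4. licensed cosmetologists 0 < 2 → not met
5. condition 'offers tanning services' holds; professional liability coverage $975,000 ≥ $850,000 → met
6. service price list present → met
7. license renewal 146 days ago vs limit 120 → not met
8. sanitation inspection 127 days ago vs limit 120 → not met
9. condition 'performs microblading' holds; sanitation violations on record 2 > 0 → not met
10. estheticians with active license 2 < 3 → not met
Not met: 2, 4, 7, 8, 9, 10

2, 4, 7, 8, 9, 10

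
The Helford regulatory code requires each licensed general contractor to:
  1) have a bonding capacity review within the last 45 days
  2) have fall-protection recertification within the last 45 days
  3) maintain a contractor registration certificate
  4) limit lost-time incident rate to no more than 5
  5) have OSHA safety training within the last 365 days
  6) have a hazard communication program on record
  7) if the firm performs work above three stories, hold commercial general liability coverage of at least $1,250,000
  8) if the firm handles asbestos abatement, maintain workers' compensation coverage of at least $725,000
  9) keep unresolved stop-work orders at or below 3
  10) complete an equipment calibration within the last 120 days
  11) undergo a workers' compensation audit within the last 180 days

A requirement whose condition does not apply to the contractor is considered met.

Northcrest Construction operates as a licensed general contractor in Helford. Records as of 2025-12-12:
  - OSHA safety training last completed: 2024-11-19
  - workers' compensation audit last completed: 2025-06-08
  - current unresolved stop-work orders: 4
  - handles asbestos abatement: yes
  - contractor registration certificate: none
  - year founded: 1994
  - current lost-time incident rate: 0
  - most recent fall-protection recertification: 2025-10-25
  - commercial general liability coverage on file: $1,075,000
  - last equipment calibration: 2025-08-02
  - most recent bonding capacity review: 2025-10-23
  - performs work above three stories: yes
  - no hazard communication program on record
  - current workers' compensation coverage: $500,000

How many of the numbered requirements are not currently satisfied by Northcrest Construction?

10

1. bonding capacity review 50 days ago vs limit 45 → not met
2. fall-protection recertification 48 days ago vs limit 45 → not met
3. contractor registration certificate absent → not met
4. lost-time incident rate 0 ≤ 5 → met
5. OSHA safety training 388 days ago vs limit 365 → not met
6. hazard communication program absent → not met
7. condition 'performs work above three stories' holds; commercial general liability coverage $1,075,000 < $1,250,000 → not met
8. condition 'handles asbestos abatement' holds; workers' compensation coverage $500,000 < $725,000 → not met
9. unresolved stop-work orders 4 > 3 → not met
10. equipment calibration 132 days ago vs limit 120 → not met
11. workers' compensation audit 187 days ago vs limit 180 → not met
Not met: 10 of 11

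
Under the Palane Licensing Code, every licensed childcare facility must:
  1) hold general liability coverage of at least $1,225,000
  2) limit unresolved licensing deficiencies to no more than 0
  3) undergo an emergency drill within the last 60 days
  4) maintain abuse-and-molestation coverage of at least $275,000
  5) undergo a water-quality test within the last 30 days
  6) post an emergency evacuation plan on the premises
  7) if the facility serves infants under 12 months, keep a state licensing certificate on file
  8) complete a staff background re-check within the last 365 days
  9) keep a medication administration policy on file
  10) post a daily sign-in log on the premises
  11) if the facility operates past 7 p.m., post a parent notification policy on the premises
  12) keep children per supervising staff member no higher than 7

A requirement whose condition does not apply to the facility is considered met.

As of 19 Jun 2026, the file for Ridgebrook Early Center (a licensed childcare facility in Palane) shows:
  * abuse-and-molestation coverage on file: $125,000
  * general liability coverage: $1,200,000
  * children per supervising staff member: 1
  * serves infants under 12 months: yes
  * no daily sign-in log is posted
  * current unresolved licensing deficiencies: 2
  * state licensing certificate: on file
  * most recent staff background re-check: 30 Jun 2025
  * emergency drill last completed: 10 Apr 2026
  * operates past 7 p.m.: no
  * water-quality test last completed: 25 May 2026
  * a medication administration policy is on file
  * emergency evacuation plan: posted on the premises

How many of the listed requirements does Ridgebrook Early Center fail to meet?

1. general liability coverage $1,200,000 < $1,225,000 → not met
2. unresolved licensing deficiencies 2 > 0 → not met
3. emergency drill 70 days ago vs limit 60 → not met
4. abuse-and-molestation coverage $125,000 < $275,000 → not met
5. water-quality test 25 days ago vs limit 30 → met
6. emergency evacuation plan present → met
7. condition 'serves infants under 12 months' holds; state licensing certificate present → met
8. staff background re-check 354 days ago vs limit 365 → met
9. medication administration policy present → met
10. daily sign-in log absent → not met
11. condition 'operates past 7 p.m.' does not hold → requirement n/a → met
12. children per supervising staff member 1 ≤ 7 → met
Not met: 5 of 12

5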